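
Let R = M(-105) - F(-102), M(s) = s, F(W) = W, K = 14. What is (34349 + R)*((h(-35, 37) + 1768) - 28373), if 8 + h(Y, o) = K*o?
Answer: -896258870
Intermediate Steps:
h(Y, o) = -8 + 14*o
R = -3 (R = -105 - 1*(-102) = -105 + 102 = -3)
(34349 + R)*((h(-35, 37) + 1768) - 28373) = (34349 - 3)*(((-8 + 14*37) + 1768) - 28373) = 34346*(((-8 + 518) + 1768) - 28373) = 34346*((510 + 1768) - 28373) = 34346*(2278 - 28373) = 34346*(-26095) = -896258870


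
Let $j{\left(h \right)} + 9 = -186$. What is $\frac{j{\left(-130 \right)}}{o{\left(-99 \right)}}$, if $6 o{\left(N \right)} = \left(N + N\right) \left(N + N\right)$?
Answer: $- \frac{65}{2178} \approx -0.029844$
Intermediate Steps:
$j{\left(h \right)} = -195$ ($j{\left(h \right)} = -9 - 186 = -195$)
$o{\left(N \right)} = \frac{2 N^{2}}{3}$ ($o{\left(N \right)} = \frac{\left(N + N\right) \left(N + N\right)}{6} = \frac{2 N 2 N}{6} = \frac{4 N^{2}}{6} = \frac{2 N^{2}}{3}$)
$\frac{j{\left(-130 \right)}}{o{\left(-99 \right)}} = - \frac{195}{\frac{2}{3} \left(-99\right)^{2}} = - \frac{195}{\frac{2}{3} \cdot 9801} = - \frac{195}{6534} = \left(-195\right) \frac{1}{6534} = - \frac{65}{2178}$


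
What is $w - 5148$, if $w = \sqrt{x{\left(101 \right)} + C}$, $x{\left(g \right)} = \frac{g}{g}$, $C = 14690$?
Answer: $-5148 + \sqrt{14691} \approx -5026.8$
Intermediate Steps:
$x{\left(g \right)} = 1$
$w = \sqrt{14691}$ ($w = \sqrt{1 + 14690} = \sqrt{14691} \approx 121.21$)
$w - 5148 = \sqrt{14691} - 5148 = -5148 + \sqrt{14691}$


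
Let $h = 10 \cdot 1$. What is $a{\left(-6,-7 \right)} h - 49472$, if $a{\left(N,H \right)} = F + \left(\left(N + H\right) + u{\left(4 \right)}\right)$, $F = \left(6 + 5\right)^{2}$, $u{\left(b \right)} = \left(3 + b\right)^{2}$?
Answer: $-47902$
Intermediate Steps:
$h = 10$
$F = 121$ ($F = 11^{2} = 121$)
$a{\left(N,H \right)} = 170 + H + N$ ($a{\left(N,H \right)} = 121 + \left(\left(N + H\right) + \left(3 + 4\right)^{2}\right) = 121 + \left(\left(H + N\right) + 7^{2}\right) = 121 + \left(\left(H + N\right) + 49\right) = 121 + \left(49 + H + N\right) = 170 + H + N$)
$a{\left(-6,-7 \right)} h - 49472 = \left(170 - 7 - 6\right) 10 - 49472 = 157 \cdot 10 - 49472 = 1570 - 49472 = -47902$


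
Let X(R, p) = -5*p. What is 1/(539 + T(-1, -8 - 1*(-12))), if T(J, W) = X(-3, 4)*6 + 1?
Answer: 1/420 ≈ 0.0023810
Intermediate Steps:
T(J, W) = -119 (T(J, W) = -5*4*6 + 1 = -20*6 + 1 = -120 + 1 = -119)
1/(539 + T(-1, -8 - 1*(-12))) = 1/(539 - 119) = 1/420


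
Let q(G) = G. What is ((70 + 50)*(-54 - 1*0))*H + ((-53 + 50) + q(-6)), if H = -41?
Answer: 265671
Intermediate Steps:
((70 + 50)*(-54 - 1*0))*H + ((-53 + 50) + q(-6)) = ((70 + 50)*(-54 - 1*0))*(-41) + ((-53 + 50) - 6) = (120*(-54 + 0))*(-41) + (-3 - 6) = (120*(-54))*(-41) - 9 = -6480*(-41) - 9 = 265680 - 9 = 265671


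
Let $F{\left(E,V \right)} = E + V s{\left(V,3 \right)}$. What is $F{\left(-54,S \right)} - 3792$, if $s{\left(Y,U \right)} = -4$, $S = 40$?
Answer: $-4006$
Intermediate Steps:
$F{\left(E,V \right)} = E - 4 V$ ($F{\left(E,V \right)} = E + V \left(-4\right) = E - 4 V$)
$F{\left(-54,S \right)} - 3792 = \left(-54 - 160\right) - 3792 = -214 - 3792 = -4006$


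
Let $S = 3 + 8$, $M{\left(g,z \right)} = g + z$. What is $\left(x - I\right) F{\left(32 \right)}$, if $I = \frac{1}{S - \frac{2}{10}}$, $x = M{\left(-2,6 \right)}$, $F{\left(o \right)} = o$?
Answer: $\frac{3376}{27} \approx 125.04$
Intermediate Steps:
$S = 11$
$x = 4$ ($x = -2 + 6 = 4$)
$I = \frac{5}{54}$ ($I = \frac{1}{11 - \frac{2}{10}} = \frac{1}{11 - \frac{1}{5}} = \frac{1}{\frac{54}{5}} = \frac{5}{54} \approx 0.092593$)
$\left(x - I\right) F{\left(32 \right)} = \left(4 - \frac{5}{54}\right) 32 = \frac{211}{54} \cdot 32 = \frac{3376}{27}$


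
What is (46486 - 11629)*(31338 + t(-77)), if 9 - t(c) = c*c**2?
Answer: 17006033160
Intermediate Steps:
t(c) = 9 - c**3 (t(c) = 9 - c*c**2 = 9 - c**3)
(46486 - 11629)*(31338 + t(-77)) = (46486 - 11629)*(31338 + (9 - 1*(-77)**3)) = 34857*(31338 + (9 - 1*(-456533))) = 34857*(31338 + (9 + 456533)) = 34857*(31338 + 456542) = 34857*487880 = 17006033160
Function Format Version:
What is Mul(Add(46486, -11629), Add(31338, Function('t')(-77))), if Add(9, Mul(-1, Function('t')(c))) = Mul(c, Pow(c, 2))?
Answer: 17006033160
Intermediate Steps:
Function('t')(c) = Add(9, Mul(-1, Pow(c, 3))) (Function('t')(c) = Add(9, Mul(-1, Mul(c, Pow(c, 2)))) = Add(9, Mul(-1, Pow(c, 3))))
Mul(Add(46486, -11629), Add(31338, Function('t')(-77))) = Mul(Add(46486, -11629), Add(31338, Add(9, Mul(-1, Pow(-77, 3))))) = Mul(34857, Add(31338, Add(9, Mul(-1, -456533)))) = Mul(34857, Add(31338, Add(9, 456533))) = Mul(34857, Add(31338, 456542)) = Mul(34857, 487880) = 17006033160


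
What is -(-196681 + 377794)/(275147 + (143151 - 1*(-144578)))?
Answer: -181113/562876 ≈ -0.32176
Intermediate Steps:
-(-196681 + 377794)/(275147 + (143151 - 1*(-144578))) = -181113/(275147 + (143151 + 144578)) = -181113/(275147 + 287729) = -181113/562876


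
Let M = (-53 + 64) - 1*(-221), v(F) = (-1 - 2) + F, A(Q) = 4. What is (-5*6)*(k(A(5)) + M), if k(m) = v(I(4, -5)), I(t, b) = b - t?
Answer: -6600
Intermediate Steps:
v(F) = -3 + F
k(m) = -12 (k(m) = -3 + (-5 - 1*4) = -3 + (-5 - 4) = -3 - 9 = -12)
M = 232 (M = 11 + 221 = 232)
(-5*6)*(k(A(5)) + M) = (-5*6)*(-12 + 232) = -30*220 = -6600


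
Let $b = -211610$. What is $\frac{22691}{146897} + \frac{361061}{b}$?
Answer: $- \frac{48237135207}{31084874170} \approx -1.5518$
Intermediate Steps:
$\frac{22691}{146897} + \frac{361061}{b} = \frac{22691}{146897} + \frac{361061}{-211610} = 22691 \cdot \frac{1}{146897} + 361061 \left(- \frac{1}{211610}\right) = \frac{22691}{146897} - \frac{361061}{211610} = - \frac{48237135207}{31084874170}$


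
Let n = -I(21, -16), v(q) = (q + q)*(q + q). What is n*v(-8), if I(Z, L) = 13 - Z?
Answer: 2048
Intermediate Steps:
v(q) = 4*q² (v(q) = (2*q)*(2*q) = 4*q²)
n = 8 (n = -(13 - 1*21) = -(13 - 21) = -1*(-8) = 8)
n*v(-8) = 8*(4*(-8)²) = 8*(4*64) = 8*256 = 2048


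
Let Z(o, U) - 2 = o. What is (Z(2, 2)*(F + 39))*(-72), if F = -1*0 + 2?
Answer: -11808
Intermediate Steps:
Z(o, U) = 2 + o
F = 2 (F = 0 + 2 = 2)
(Z(2, 2)*(F + 39))*(-72) = ((2 + 2)*(2 + 39))*(-72) = (4*41)*(-72) = 164*(-72) = -11808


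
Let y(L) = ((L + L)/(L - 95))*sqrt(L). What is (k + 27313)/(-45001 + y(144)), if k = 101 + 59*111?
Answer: -1664187/2201593 ≈ -0.75590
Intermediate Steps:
k = 6650 (k = 101 + 6549 = 6650)
y(L) = 2*L**(3/2)/(-95 + L) (y(L) = ((2*L)/(-95 + L))*sqrt(L) = (2*L/(-95 + L))*sqrt(L) = 2*L**(3/2)/(-95 + L))
(k + 27313)/(-45001 + y(144)) = (6650 + 27313)/(-45001 + 2*144**(3/2)/(-95 + 144)) = 33963/(-45001 + 2*1728/49) = 33963/(-45001 + 2*1728*(1/49)) = 33963/(-45001 + 3456/49) = 33963/(-2201593/49) = 33963*(-49/2201593) = -1664187/2201593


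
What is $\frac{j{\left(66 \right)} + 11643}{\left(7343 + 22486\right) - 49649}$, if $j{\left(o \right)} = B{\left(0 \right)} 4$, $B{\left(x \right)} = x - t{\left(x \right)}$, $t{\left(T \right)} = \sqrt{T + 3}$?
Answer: $- \frac{11643}{19820} + \frac{\sqrt{3}}{4955} \approx -0.58709$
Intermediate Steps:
$t{\left(T \right)} = \sqrt{3 + T}$
$B{\left(x \right)} = x - \sqrt{3 + x}$
$j{\left(o \right)} = - 4 \sqrt{3}$ ($j{\left(o \right)} = \left(0 - \sqrt{3 + 0}\right) 4 = \left(0 - \sqrt{3}\right) 4 = - \sqrt{3} \cdot 4 = - 4 \sqrt{3}$)
$\frac{j{\left(66 \right)} + 11643}{\left(7343 + 22486\right) - 49649} = \frac{- 4 \sqrt{3} + 11643}{\left(7343 + 22486\right) - 49649} = \frac{11643 - 4 \sqrt{3}}{29829 - 49649} = \frac{11643 - 4 \sqrt{3}}{-19820} = \left(11643 - 4 \sqrt{3}\right) \left(- \frac{1}{19820}\right) = - \frac{11643}{19820} + \frac{\sqrt{3}}{4955}$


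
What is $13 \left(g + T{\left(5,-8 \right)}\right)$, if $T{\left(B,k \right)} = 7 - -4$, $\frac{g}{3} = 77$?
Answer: $3146$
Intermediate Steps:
$g = 231$ ($g = 3 \cdot 77 = 231$)
$T{\left(B,k \right)} = 11$ ($T{\left(B,k \right)} = 7 + 4 = 11$)
$13 \left(g + T{\left(5,-8 \right)}\right) = 13 \left(231 + 11\right) = 13 \cdot 242 = 3146$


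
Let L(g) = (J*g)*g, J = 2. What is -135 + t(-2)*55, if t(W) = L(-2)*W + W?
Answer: -1125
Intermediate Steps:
L(g) = 2*g² (L(g) = (2*g)*g = 2*g²)
t(W) = 9*W (t(W) = (2*(-2)²)*W + W = (2*4)*W + W = 8*W + W = 9*W)
-135 + t(-2)*55 = -135 + (9*(-2))*55 = -135 - 18*55 = -135 - 990 = -1125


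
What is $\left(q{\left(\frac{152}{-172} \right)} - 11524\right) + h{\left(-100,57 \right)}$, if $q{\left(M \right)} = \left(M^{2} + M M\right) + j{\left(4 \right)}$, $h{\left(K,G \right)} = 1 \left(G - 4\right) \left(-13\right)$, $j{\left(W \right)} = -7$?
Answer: $- \frac{22591892}{1849} \approx -12218.0$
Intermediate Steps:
$h{\left(K,G \right)} = 52 - 13 G$ ($h{\left(K,G \right)} = 1 \left(-4 + G\right) \left(-13\right) = \left(-4 + G\right) \left(-13\right) = 52 - 13 G$)
$q{\left(M \right)} = -7 + 2 M^{2}$ ($q{\left(M \right)} = \left(M^{2} + M M\right) - 7 = \left(M^{2} + M^{2}\right) - 7 = 2 M^{2} - 7 = -7 + 2 M^{2}$)
$\left(q{\left(\frac{152}{-172} \right)} - 11524\right) + h{\left(-100,57 \right)} = \left(\left(-7 + 2 \left(\frac{152}{-172}\right)^{2}\right) - 11524\right) + \left(52 - 741\right) = \left(\left(-7 + 2 \left(152 \left(- \frac{1}{172}\right)\right)^{2}\right) - 11524\right) + \left(52 - 741\right) = \left(\left(-7 + 2 \left(- \frac{38}{43}\right)^{2}\right) - 11524\right) - 689 = \left(\left(-7 + 2 \cdot \frac{1444}{1849}\right) - 11524\right) - 689 = \left(\left(-7 + \frac{2888}{1849}\right) - 11524\right) - 689 = \left(- \frac{10055}{1849} - 11524\right) - 689 = - \frac{21317931}{1849} - 689 = - \frac{22591892}{1849}$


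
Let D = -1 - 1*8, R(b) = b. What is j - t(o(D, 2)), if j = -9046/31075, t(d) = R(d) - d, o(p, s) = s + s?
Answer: -9046/31075 ≈ -0.29110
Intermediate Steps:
D = -9 (D = -1 - 8 = -9)
o(p, s) = 2*s
t(d) = 0 (t(d) = d - d = 0)
j = -9046/31075 (j = -9046*1/31075 = -9046/31075 ≈ -0.29110)
j - t(o(D, 2)) = -9046/31075 - 1*0 = -9046/31075 + 0 = -9046/31075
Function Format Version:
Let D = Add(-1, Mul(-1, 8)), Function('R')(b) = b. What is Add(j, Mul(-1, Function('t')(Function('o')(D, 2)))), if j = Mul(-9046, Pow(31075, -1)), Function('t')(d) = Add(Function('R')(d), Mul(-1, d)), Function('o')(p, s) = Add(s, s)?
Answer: Rational(-9046, 31075) ≈ -0.29110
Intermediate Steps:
D = -9 (D = Add(-1, -8) = -9)
Function('o')(p, s) = Mul(2, s)
Function('t')(d) = 0 (Function('t')(d) = Add(d, Mul(-1, d)) = 0)
j = Rational(-9046, 31075) (j = Mul(-9046, Rational(1, 31075)) = Rational(-9046, 31075) ≈ -0.29110)
Add(j, Mul(-1, Function('t')(Function('o')(D, 2)))) = Add(Rational(-9046, 31075), Mul(-1, 0)) = Add(Rational(-9046, 31075), 0) = Rational(-9046, 31075)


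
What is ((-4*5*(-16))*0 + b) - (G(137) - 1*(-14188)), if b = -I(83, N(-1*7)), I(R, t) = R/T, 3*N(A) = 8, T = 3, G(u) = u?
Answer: -43058/3 ≈ -14353.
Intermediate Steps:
N(A) = 8/3 (N(A) = (⅓)*8 = 8/3)
I(R, t) = R/3
b = -83/3 ≈ -27.667
((-4*5*(-16))*0 + b) - (G(137) - 1*(-14188)) = ((-4*5*(-16))*0 - 83/3) - (137 - 1*(-14188)) = (-20*(-16)*0 - 83/3) - (137 + 14188) = (320*0 - 83/3) - 1*14325 = (0 - 83/3) - 14325 = -83/3 - 14325 = -43058/3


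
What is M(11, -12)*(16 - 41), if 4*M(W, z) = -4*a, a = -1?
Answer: -25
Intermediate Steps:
M(W, z) = 1 (M(W, z) = (-4*(-1))/4 = (¼)*4 = 1)
M(11, -12)*(16 - 41) = 1*(16 - 41) = 1*(-25) = -25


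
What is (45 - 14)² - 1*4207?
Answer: -3246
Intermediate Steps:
(45 - 14)² - 1*4207 = 31² - 4207 = 961 - 4207 = -3246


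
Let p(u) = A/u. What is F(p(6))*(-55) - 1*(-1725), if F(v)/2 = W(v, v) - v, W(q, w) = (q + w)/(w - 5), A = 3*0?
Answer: 1725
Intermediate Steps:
A = 0
W(q, w) = (q + w)/(-5 + w)
p(u) = 0 (p(u) = 0/u = 0)
F(v) = -2*v + 4*v/(-5 + v) (F(v) = 2*((v + v)/(-5 + v) - v) = 2*((2*v)/(-5 + v) - v) = 2*(2*v/(-5 + v) - v) = 2*(-v + 2*v/(-5 + v)) = -2*v + 4*v/(-5 + v))
F(p(6))*(-55) - 1*(-1725) = (2*0*(7 - 1*0)/(-5 + 0))*(-55) - 1*(-1725) = (2*0*(7 + 0)/(-5))*(-55) + 1725 = (2*0*(-⅕)*7)*(-55) + 1725 = 0*(-55) + 1725 = 0 + 1725 = 1725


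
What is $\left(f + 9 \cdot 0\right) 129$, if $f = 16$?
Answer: $2064$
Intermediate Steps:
$\left(f + 9 \cdot 0\right) 129 = \left(16 + 9 \cdot 0\right) 129 = \left(16 + 0\right) 129 = 16 \cdot 129 = 2064$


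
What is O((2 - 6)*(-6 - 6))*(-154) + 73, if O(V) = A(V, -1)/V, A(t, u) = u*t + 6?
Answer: 831/4 ≈ 207.75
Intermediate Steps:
A(t, u) = 6 + t*u (A(t, u) = t*u + 6 = 6 + t*u)
O(V) = (6 - V)/V (O(V) = (6 + V*(-1))/V = (6 - V)/V)
O((2 - 6)*(-6 - 6))*(-154) + 73 = ((6 - (2 - 6)*(-6 - 6))/(((2 - 6)*(-6 - 6))))*(-154) + 73 = ((6 - (-4)*(-12))/((-4*(-12))))*(-154) + 73 = ((6 - 1*48)/48)*(-154) + 73 = ((6 - 48)/48)*(-154) + 73 = ((1/48)*(-42))*(-154) + 73 = -7/8*(-154) + 73 = 539/4 + 73 = 831/4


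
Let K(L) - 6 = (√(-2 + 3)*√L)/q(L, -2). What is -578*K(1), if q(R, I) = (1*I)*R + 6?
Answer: -7225/2 ≈ -3612.5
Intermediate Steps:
q(R, I) = 6 + I*R (q(R, I) = I*R + 6 = 6 + I*R)
K(L) = 6 + √L/(6 - 2*L) (K(L) = 6 + (√(-2 + 3)*√L)/(6 - 2*L) = 6 + (√1*√L)/(6 - 2*L) = 6 + (1*√L)/(6 - 2*L) = 6 + √L/(6 - 2*L))
-578*K(1) = -289*(-36 - √1 + 12*1)/(-3 + 1) = -289*(-36 - 1*1 + 12)/(-2) = -289*(-1)*(-36 - 1 + 12)/2 = -289*(-1)*(-25)/2 = -578*25/4 = -7225/2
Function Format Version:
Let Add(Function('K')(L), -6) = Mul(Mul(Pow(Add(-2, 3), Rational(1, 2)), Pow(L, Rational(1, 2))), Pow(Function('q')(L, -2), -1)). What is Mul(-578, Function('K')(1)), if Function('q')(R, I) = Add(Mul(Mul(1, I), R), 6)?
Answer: Rational(-7225, 2) ≈ -3612.5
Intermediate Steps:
Function('q')(R, I) = Add(6, Mul(I, R)) (Function('q')(R, I) = Add(Mul(I, R), 6) = Add(6, Mul(I, R)))
Function('K')(L) = Add(6, Mul(Pow(L, Rational(1, 2)), Pow(Add(6, Mul(-2, L)), -1))) (Function('K')(L) = Add(6, Mul(Mul(Pow(Add(-2, 3), Rational(1, 2)), Pow(L, Rational(1, 2))), Pow(Add(6, Mul(-2, L)), -1))) = Add(6, Mul(Mul(Pow(1, Rational(1, 2)), Pow(L, Rational(1, 2))), Pow(Add(6, Mul(-2, L)), -1))) = Add(6, Mul(Mul(1, Pow(L, Rational(1, 2))), Pow(Add(6, Mul(-2, L)), -1))) = Add(6, Mul(Pow(L, Rational(1, 2)), Pow(Add(6, Mul(-2, L)), -1))))
Mul(-578, Function('K')(1)) = Mul(-578, Mul(Rational(1, 2), Pow(Add(-3, 1), -1), Add(-36, Mul(-1, Pow(1, Rational(1, 2))), Mul(12, 1)))) = Mul(-578, Mul(Rational(1, 2), Pow(-2, -1), Add(-36, Mul(-1, 1), 12))) = Mul(-578, Mul(Rational(1, 2), Rational(-1, 2), Add(-36, -1, 12))) = Mul(-578, Mul(Rational(1, 2), Rational(-1, 2), -25)) = Mul(-578, Rational(25, 4)) = Rational(-7225, 2)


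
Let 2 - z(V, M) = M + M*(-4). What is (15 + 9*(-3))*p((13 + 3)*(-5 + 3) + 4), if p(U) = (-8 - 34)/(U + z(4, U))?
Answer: -252/55 ≈ -4.5818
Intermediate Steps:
z(V, M) = 2 + 3*M (z(V, M) = 2 - (M + M*(-4)) = 2 - (M - 4*M) = 2 - (-3)*M = 2 + 3*M)
p(U) = -42/(2 + 4*U) (p(U) = (-8 - 34)/(U + (2 + 3*U)) = -42/(2 + 4*U))
(15 + 9*(-3))*p((13 + 3)*(-5 + 3) + 4) = (15 + 9*(-3))*(-21/(1 + 2*((13 + 3)*(-5 + 3) + 4))) = (15 - 27)*(-21/(1 + 2*(16*(-2) + 4))) = -(-252)/(1 + 2*(-32 + 4)) = -(-252)/(1 + 2*(-28)) = -(-252)/(1 - 56) = -(-252)/(-55) = -(-252)*(-1)/55 = -12*21/55 = -252/55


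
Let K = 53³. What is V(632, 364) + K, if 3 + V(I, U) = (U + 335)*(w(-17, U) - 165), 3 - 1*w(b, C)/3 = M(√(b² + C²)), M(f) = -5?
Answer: 50315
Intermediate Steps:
w(b, C) = 24 (w(b, C) = 9 - 3*(-5) = 9 + 15 = 24)
V(I, U) = -47238 - 141*U (V(I, U) = -3 + (U + 335)*(24 - 165) = -3 + (335 + U)*(-141) = -3 + (-47235 - 141*U) = -47238 - 141*U)
K = 148877
V(632, 364) + K = (-47238 - 141*364) + 148877 = (-47238 - 51324) + 148877 = -98562 + 148877 = 50315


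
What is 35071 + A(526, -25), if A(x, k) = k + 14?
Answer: 35060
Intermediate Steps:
A(x, k) = 14 + k
35071 + A(526, -25) = 35071 + (14 - 25) = 35071 - 11 = 35060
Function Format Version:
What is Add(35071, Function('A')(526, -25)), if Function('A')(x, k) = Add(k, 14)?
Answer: 35060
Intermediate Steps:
Function('A')(x, k) = Add(14, k)
Add(35071, Function('A')(526, -25)) = Add(35071, Add(14, -25)) = Add(35071, -11) = 35060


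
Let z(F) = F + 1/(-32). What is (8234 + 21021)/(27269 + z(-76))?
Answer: 187232/174035 ≈ 1.0758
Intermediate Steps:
z(F) = -1/32 + F (z(F) = F - 1/32 = -1/32 + F)
(8234 + 21021)/(27269 + z(-76)) = (8234 + 21021)/(27269 + (-1/32 - 76)) = 29255/(27269 - 2433/32) = 29255/(870175/32) = 29255*(32/870175) = 187232/174035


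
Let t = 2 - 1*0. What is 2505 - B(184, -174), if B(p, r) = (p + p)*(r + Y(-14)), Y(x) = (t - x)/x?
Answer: 468703/7 ≈ 66958.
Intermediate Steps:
t = 2 (t = 2 + 0 = 2)
Y(x) = (2 - x)/x
B(p, r) = 2*p*(-8/7 + r) (B(p, r) = (p + p)*(r + (2 - 1*(-14))/(-14)) = (2*p)*(r - (2 + 14)/14) = (2*p)*(r - 1/14*16) = (2*p)*(r - 8/7) = (2*p)*(-8/7 + r) = 2*p*(-8/7 + r))
2505 - B(184, -174) = 2505 - 2*184*(-8 + 7*(-174))/7 = 2505 - 2*184*(-8 - 1218)/7 = 2505 - 2*184*(-1226)/7 = 2505 - 1*(-451168/7) = 2505 + 451168/7 = 468703/7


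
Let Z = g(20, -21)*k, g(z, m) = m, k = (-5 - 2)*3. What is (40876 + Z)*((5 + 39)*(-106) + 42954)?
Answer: 1582027930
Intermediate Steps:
k = -21 (k = -7*3 = -21)
Z = 441 (Z = -21*(-21) = 441)
(40876 + Z)*((5 + 39)*(-106) + 42954) = (40876 + 441)*((5 + 39)*(-106) + 42954) = 41317*(44*(-106) + 42954) = 41317*(-4664 + 42954) = 41317*38290 = 1582027930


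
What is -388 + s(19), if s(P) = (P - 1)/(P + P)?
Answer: -7363/19 ≈ -387.53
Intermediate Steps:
s(P) = (-1 + P)/(2*P) (s(P) = (-1 + P)/((2*P)) = (-1 + P)*(1/(2*P)) = (-1 + P)/(2*P))
-388 + s(19) = -388 + (½)*(-1 + 19)/19 = -388 + (½)*(1/19)*18 = -388 + 9/19 = -7363/19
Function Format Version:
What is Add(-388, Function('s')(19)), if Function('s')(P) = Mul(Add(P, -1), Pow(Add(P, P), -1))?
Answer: Rational(-7363, 19) ≈ -387.53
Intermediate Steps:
Function('s')(P) = Mul(Rational(1, 2), Pow(P, -1), Add(-1, P)) (Function('s')(P) = Mul(Add(-1, P), Pow(Mul(2, P), -1)) = Mul(Add(-1, P), Mul(Rational(1, 2), Pow(P, -1))) = Mul(Rational(1, 2), Pow(P, -1), Add(-1, P)))
Add(-388, Function('s')(19)) = Add(-388, Mul(Rational(1, 2), Pow(19, -1), Add(-1, 19))) = Add(-388, Mul(Rational(1, 2), Rational(1, 19), 18)) = Add(-388, Rational(9, 19)) = Rational(-7363, 19)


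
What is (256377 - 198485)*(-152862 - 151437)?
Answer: -17616477708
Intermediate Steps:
(256377 - 198485)*(-152862 - 151437) = 57892*(-304299) = -17616477708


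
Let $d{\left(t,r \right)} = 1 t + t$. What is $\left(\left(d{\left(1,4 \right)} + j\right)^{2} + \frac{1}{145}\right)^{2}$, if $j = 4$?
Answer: $\frac{27258841}{21025} \approx 1296.5$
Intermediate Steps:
$d{\left(t,r \right)} = 2 t$ ($d{\left(t,r \right)} = t + t = 2 t$)
$\left(\left(d{\left(1,4 \right)} + j\right)^{2} + \frac{1}{145}\right)^{2} = \left(\left(2 \cdot 1 + 4\right)^{2} + \frac{1}{145}\right)^{2} = \left(\left(2 + 4\right)^{2} + \frac{1}{145}\right)^{2} = \left(6^{2} + \frac{1}{145}\right)^{2} = \left(36 + \frac{1}{145}\right)^{2} = \left(\frac{5221}{145}\right)^{2} = \frac{27258841}{21025}$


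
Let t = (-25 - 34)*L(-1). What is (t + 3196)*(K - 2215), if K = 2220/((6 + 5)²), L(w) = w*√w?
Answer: -849480820/121 - 15681905*I/121 ≈ -7.0205e+6 - 1.296e+5*I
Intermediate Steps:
L(w) = w^(3/2)
t = 59*I (t = (-25 - 34)*(-1)^(3/2) = -(-59)*I = 59*I ≈ 59.0*I)
K = 2220/121 (K = 2220/(11²) = 2220/121 ≈ 18.347)
(t + 3196)*(K - 2215) = (59*I + 3196)*(2220/121 - 2215) = (3196 + 59*I)*(-265795/121) = -849480820/121 - 15681905*I/121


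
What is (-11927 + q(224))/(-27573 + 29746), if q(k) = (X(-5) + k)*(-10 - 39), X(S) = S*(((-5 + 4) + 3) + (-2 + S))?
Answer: -24128/2173 ≈ -11.104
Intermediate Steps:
X(S) = S**2 (X(S) = S*((-1 + 3) + (-2 + S)) = S*(2 + (-2 + S)) = S*S = S**2)
q(k) = -1225 - 49*k (q(k) = ((-5)**2 + k)*(-10 - 39) = (25 + k)*(-49) = -1225 - 49*k)
(-11927 + q(224))/(-27573 + 29746) = (-11927 + (-1225 - 49*224))/(-27573 + 29746) = (-11927 + (-1225 - 10976))/2173 = (-11927 - 12201)*(1/2173) = -24128*1/2173 = -24128/2173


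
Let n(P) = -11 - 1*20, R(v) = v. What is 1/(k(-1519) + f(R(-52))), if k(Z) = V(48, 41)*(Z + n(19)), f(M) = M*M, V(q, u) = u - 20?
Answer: -1/29846 ≈ -3.3505e-5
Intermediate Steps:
n(P) = -31 (n(P) = -11 - 20 = -31)
V(q, u) = -20 + u
f(M) = M²
k(Z) = -651 + 21*Z (k(Z) = (-20 + 41)*(Z - 31) = 21*(-31 + Z) = -651 + 21*Z)
1/(k(-1519) + f(R(-52))) = 1/((-651 + 21*(-1519)) + (-52)²) = 1/((-651 - 31899) + 2704) = 1/(-32550 + 2704) = 1/(-29846) = -1/29846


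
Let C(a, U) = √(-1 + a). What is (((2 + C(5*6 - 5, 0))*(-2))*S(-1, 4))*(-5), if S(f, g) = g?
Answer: 80 + 80*√6 ≈ 275.96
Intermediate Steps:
(((2 + C(5*6 - 5, 0))*(-2))*S(-1, 4))*(-5) = (((2 + √(-1 + (5*6 - 5)))*(-2))*4)*(-5) = (((2 + √(-1 + (30 - 5)))*(-2))*4)*(-5) = (((2 + √(-1 + 25))*(-2))*4)*(-5) = (((2 + √24)*(-2))*4)*(-5) = (((2 + 2*√6)*(-2))*4)*(-5) = ((-4 - 4*√6)*4)*(-5) = (-16 - 16*√6)*(-5) = 80 + 80*√6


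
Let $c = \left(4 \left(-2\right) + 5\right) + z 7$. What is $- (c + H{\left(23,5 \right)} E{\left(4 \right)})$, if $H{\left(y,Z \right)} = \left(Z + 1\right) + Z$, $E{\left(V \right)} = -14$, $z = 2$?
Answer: $143$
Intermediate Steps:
$H{\left(y,Z \right)} = 1 + 2 Z$ ($H{\left(y,Z \right)} = \left(1 + Z\right) + Z = 1 + 2 Z$)
$c = 11$ ($c = \left(4 \left(-2\right) + 5\right) + 2 \cdot 7 = \left(-8 + 5\right) + 14 = -3 + 14 = 11$)
$- (c + H{\left(23,5 \right)} E{\left(4 \right)}) = - (11 + \left(1 + 2 \cdot 5\right) \left(-14\right)) = - (11 + \left(1 + 10\right) \left(-14\right)) = - (11 + 11 \left(-14\right)) = - (11 - 154) = \left(-1\right) \left(-143\right) = 143$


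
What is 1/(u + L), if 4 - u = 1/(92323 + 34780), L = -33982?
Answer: -127103/4318705735 ≈ -2.9431e-5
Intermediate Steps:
u = 508411/127103 (u = 4 - 1/(92323 + 34780) = 4 - 1/127103 = 508411/127103 ≈ 4.0000)
1/(u + L) = 1/(508411/127103 - 33982) = 1/(-4318705735/127103) = -127103/4318705735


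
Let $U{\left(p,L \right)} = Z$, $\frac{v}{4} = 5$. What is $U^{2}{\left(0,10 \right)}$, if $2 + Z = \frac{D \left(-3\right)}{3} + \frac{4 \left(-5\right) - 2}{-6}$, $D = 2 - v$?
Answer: $\frac{3481}{9} \approx 386.78$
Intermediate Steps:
$v = 20$ ($v = 4 \cdot 5 = 20$)
$D = -18$ ($D = 2 - 20 = -18$)
$Z = \frac{59}{3}$ ($Z = -2 + \left(\frac{\left(-18\right) \left(-3\right)}{3} + \frac{4 \left(-5\right) - 2}{-6}\right) = -2 + \left(54 \cdot \frac{1}{3} + \left(-20 - 2\right) \left(- \frac{1}{6}\right)\right) = -2 + \left(18 - - \frac{11}{3}\right) = -2 + \left(18 + \frac{11}{3}\right) = -2 + \frac{65}{3} = \frac{59}{3} \approx 19.667$)
$U{\left(p,L \right)} = \frac{59}{3}$
$U^{2}{\left(0,10 \right)} = \left(\frac{59}{3}\right)^{2} = \frac{3481}{9}$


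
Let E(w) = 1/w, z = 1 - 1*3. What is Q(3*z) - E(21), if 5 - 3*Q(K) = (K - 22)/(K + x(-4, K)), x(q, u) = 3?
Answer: -94/63 ≈ -1.4921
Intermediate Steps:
z = -2 (z = 1 - 3 = -2)
Q(K) = 5/3 - (-22 + K)/(3*(3 + K)) (Q(K) = 5/3 - (K - 22)/(3*(K + 3)) = 5/3 - (-22 + K)/(3*(3 + K)))
E(w) = 1/w
Q(3*z) - E(21) = (37 + 4*(3*(-2)))/(3*(3 + 3*(-2))) - 1/21 = (37 + 4*(-6))/(3*(3 - 6)) - 1*1/21 = (⅓)*(37 - 24)/(-3) - 1/21 = (⅓)*(-⅓)*13 - 1/21 = -13/9 - 1/21 = -94/63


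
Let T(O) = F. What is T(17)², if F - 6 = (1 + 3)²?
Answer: 484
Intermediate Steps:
F = 22 (F = 6 + (1 + 3)² = 6 + 4² = 6 + 16 = 22)
T(O) = 22
T(17)² = 22² = 484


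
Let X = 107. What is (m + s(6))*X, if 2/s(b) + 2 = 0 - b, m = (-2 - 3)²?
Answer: 10593/4 ≈ 2648.3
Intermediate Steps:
m = 25 (m = (-5)² = 25)
s(b) = 2/(-2 - b) (s(b) = 2/(-2 + (0 - b)) = 2/(-2 - b))
(m + s(6))*X = (25 - 2/(2 + 6))*107 = (25 - 2/8)*107 = (25 - 2*⅛)*107 = (25 - ¼)*107 = (99/4)*107 = 10593/4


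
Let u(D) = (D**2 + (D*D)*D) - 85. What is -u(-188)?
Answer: 6609413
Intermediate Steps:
u(D) = -85 + D**2 + D**3 (u(D) = (D**2 + D**2*D) - 85 = (D**2 + D**3) - 85 = -85 + D**2 + D**3)
-u(-188) = -(-85 + (-188)**2 + (-188)**3) = -(-85 + 35344 - 6644672) = -1*(-6609413) = 6609413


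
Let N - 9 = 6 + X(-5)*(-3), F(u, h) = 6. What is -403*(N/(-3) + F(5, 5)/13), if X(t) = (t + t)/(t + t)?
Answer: 1426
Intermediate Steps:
X(t) = 1 (X(t) = (2*t)/((2*t)) = (2*t)*(1/(2*t)) = 1)
N = 12 (N = 9 + (6 + 1*(-3)) = 9 + (6 - 3) = 9 + 3 = 12)
-403*(N/(-3) + F(5, 5)/13) = -403*(12/(-3) + 6/13) = -403*(12*(-⅓) + 6*(1/13)) = -403*(-4 + 6/13) = -403*(-46/13) = 1426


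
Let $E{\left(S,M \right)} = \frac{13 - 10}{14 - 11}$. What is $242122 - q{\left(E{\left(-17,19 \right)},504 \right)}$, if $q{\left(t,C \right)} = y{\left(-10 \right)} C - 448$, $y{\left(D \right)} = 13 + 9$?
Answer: $231482$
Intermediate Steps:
$y{\left(D \right)} = 22$
$E{\left(S,M \right)} = 1$ ($E{\left(S,M \right)} = \frac{3}{3} = 3 \cdot \frac{1}{3} = 1$)
$q{\left(t,C \right)} = -448 + 22 C$ ($q{\left(t,C \right)} = 22 C - 448 = -448 + 22 C$)
$242122 - q{\left(E{\left(-17,19 \right)},504 \right)} = 242122 - \left(-448 + 22 \cdot 504\right) = 242122 - \left(-448 + 11088\right) = 242122 - 10640 = 231482$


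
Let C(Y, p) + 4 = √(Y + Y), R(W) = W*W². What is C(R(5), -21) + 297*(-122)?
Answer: -36238 + 5*√10 ≈ -36222.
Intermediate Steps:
R(W) = W³
C(Y, p) = -4 + √2*√Y (C(Y, p) = -4 + √(Y + Y) = -4 + √(2*Y) = -4 + √2*√Y)
C(R(5), -21) + 297*(-122) = (-4 + √2*√(5³)) + 297*(-122) = (-4 + √2*√125) - 36234 = (-4 + √2*(5*√5)) - 36234 = (-4 + 5*√10) - 36234 = -36238 + 5*√10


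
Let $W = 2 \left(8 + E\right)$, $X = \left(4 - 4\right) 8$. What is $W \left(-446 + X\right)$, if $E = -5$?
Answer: $-2676$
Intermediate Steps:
$X = 0$ ($X = 0 \cdot 8 = 0$)
$W = 6$ ($W = 2 \left(8 - 5\right) = 2 \cdot 3 = 6$)
$W \left(-446 + X\right) = 6 \left(-446 + 0\right) = 6 \left(-446\right) = -2676$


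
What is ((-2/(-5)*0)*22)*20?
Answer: 0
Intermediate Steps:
((-2/(-5)*0)*22)*20 = ((-2*(-⅕)*0)*22)*20 = (((⅖)*0)*22)*20 = (0*22)*20 = 0*20 = 0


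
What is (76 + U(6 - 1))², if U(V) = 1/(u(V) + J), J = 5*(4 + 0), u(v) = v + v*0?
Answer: 3613801/625 ≈ 5782.1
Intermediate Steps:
u(v) = v (u(v) = v + 0 = v)
J = 20 (J = 5*4 = 20)
U(V) = 1/(20 + V) (U(V) = 1/(V + 20) = 1/(20 + V))
(76 + U(6 - 1))² = (76 + 1/(20 + (6 - 1)))² = (76 + 1/(20 + 5))² = (76 + 1/25)² = (1901/25)² = 3613801/625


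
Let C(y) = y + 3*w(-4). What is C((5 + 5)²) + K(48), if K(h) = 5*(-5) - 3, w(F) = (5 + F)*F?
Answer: 60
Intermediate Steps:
w(F) = F*(5 + F)
K(h) = -28 (K(h) = -25 - 3 = -28)
C(y) = -12 + y (C(y) = y + 3*(-4*(5 - 4)) = y + 3*(-4*1) = y + 3*(-4) = y - 12 = -12 + y)
C((5 + 5)²) + K(48) = (-12 + (5 + 5)²) - 28 = (-12 + 10²) - 28 = (-12 + 100) - 28 = 88 - 28 = 60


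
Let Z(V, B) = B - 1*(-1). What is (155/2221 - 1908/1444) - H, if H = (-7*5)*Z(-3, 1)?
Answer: 55121208/801781 ≈ 68.748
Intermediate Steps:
Z(V, B) = 1 + B (Z(V, B) = B + 1 = 1 + B)
H = -70 (H = (-7*5)*(1 + 1) = -35*2 = -70)
(155/2221 - 1908/1444) - H = (155/2221 - 1908/1444) - 1*(-70) = (155*(1/2221) - 1908*1/1444) + 70 = (155/2221 - 477/361) + 70 = -1003462/801781 + 70 = 55121208/801781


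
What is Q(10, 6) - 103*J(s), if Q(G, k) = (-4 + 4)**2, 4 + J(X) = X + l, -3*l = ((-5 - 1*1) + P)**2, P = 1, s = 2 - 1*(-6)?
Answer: 1339/3 ≈ 446.33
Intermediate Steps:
s = 8 (s = 2 + 6 = 8)
l = -25/3 (l = -((-5 - 1*1) + 1)**2/3 = -((-5 - 1) + 1)**2/3 = -(-6 + 1)**2/3 = -1/3*(-5)**2 = -1/3*25 = -25/3 ≈ -8.3333)
J(X) = -37/3 + X (J(X) = -4 + (X - 25/3) = -4 + (-25/3 + X) = -37/3 + X)
Q(G, k) = 0 (Q(G, k) = 0**2 = 0)
Q(10, 6) - 103*J(s) = 0 - 103*(-37/3 + 8) = 0 - 103*(-13/3) = 0 + 1339/3 = 1339/3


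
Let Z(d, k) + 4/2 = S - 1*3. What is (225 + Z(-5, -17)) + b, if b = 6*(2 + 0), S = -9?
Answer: 223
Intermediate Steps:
b = 12 (b = 6*2 = 12)
Z(d, k) = -14 (Z(d, k) = -2 + (-9 - 1*3) = -2 + (-9 - 3) = -2 - 12 = -14)
(225 + Z(-5, -17)) + b = (225 - 14) + 12 = 211 + 12 = 223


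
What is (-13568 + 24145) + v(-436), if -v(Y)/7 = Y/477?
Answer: 5048281/477 ≈ 10583.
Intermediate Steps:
v(Y) = -7*Y/477
(-13568 + 24145) + v(-436) = (-13568 + 24145) - 7/477*(-436) = 10577 + 3052/477 = 5048281/477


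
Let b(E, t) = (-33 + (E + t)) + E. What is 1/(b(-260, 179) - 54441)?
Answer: -1/54815 ≈ -1.8243e-5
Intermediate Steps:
b(E, t) = -33 + t + 2*E (b(E, t) = (-33 + E + t) + E = -33 + t + 2*E)
1/(b(-260, 179) - 54441) = 1/((-33 + 179 + 2*(-260)) - 54441) = 1/((-33 + 179 - 520) - 54441) = 1/(-374 - 54441) = 1/(-54815) = -1/54815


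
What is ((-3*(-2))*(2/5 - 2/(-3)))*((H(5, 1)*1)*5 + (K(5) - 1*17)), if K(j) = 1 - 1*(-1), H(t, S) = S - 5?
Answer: -224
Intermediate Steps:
H(t, S) = -5 + S
K(j) = 2 (K(j) = 1 + 1 = 2)
((-3*(-2))*(2/5 - 2/(-3)))*((H(5, 1)*1)*5 + (K(5) - 1*17)) = ((-3*(-2))*(2/5 - 2/(-3)))*(((-5 + 1)*1)*5 + (2 - 1*17)) = (6*(2*(1/5) - 2*(-1/3)))*(-4*1*5 + (2 - 17)) = (6*(2/5 + 2/3))*(-4*5 - 15) = (6*(16/15))*(-20 - 15) = (32/5)*(-35) = -224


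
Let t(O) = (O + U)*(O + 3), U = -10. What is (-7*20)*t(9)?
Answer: 1680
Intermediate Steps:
t(O) = (-10 + O)*(3 + O) (t(O) = (O - 10)*(O + 3) = (-10 + O)*(3 + O))
(-7*20)*t(9) = (-7*20)*(-30 + 9² - 7*9) = -140*(-30 + 81 - 63) = -140*(-12) = 1680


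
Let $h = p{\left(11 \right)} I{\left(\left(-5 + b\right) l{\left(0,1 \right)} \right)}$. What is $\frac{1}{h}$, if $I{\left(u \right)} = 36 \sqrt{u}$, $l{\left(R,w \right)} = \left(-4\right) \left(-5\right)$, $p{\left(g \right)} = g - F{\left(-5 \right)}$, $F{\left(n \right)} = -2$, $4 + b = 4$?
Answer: $- \frac{i}{4680} \approx - 0.00021368 i$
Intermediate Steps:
$b = 0$ ($b = -4 + 4 = 0$)
$p{\left(g \right)} = 2 + g$ ($p{\left(g \right)} = g - -2 = g + 2 = 2 + g$)
$l{\left(R,w \right)} = 20$
$h = 4680 i$ ($h = \left(2 + 11\right) 36 \sqrt{\left(-5 + 0\right) 20} = 13 \cdot 36 \sqrt{\left(-5\right) 20} = 13 \cdot 36 \sqrt{-100} = 13 \cdot 36 \cdot 10 i = 13 \cdot 360 i = 4680 i \approx 4680.0 i$)
$\frac{1}{h} = \frac{1}{4680 i} = - \frac{i}{4680}$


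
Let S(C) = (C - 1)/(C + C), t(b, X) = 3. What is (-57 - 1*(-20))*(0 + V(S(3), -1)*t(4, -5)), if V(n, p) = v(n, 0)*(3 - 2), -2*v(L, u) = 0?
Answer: 0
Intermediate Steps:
v(L, u) = 0 (v(L, u) = -½*0 = 0)
S(C) = (-1 + C)/(2*C) (S(C) = (-1 + C)/((2*C)) = (-1 + C)*(1/(2*C)) = (-1 + C)/(2*C))
V(n, p) = 0 (V(n, p) = 0*(3 - 2) = 0*1 = 0)
(-57 - 1*(-20))*(0 + V(S(3), -1)*t(4, -5)) = (-57 - 1*(-20))*(0 + 0*3) = (-57 + 20)*(0 + 0) = -37*0 = 0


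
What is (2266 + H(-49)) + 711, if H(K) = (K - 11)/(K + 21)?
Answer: 20854/7 ≈ 2979.1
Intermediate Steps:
H(K) = (-11 + K)/(21 + K)
(2266 + H(-49)) + 711 = (2266 + (-11 - 49)/(21 - 49)) + 711 = (2266 - 60/(-28)) + 711 = (2266 - 1/28*(-60)) + 711 = (2266 + 15/7) + 711 = 15877/7 + 711 = 20854/7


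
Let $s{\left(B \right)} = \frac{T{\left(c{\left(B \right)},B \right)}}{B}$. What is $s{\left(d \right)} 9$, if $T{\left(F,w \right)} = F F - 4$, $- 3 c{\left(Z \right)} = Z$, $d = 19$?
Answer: $\frac{325}{19} \approx 17.105$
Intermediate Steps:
$c{\left(Z \right)} = - \frac{Z}{3}$
$T{\left(F,w \right)} = -4 + F^{2}$ ($T{\left(F,w \right)} = F^{2} - 4 = -4 + F^{2}$)
$s{\left(B \right)} = \frac{-4 + \frac{B^{2}}{9}}{B}$ ($s{\left(B \right)} = \frac{-4 + \left(- \frac{B}{3}\right)^{2}}{B} = \frac{-4 + \frac{B^{2}}{9}}{B}$)
$s{\left(d \right)} 9 = \left(- \frac{4}{19} + \frac{1}{9} \cdot 19\right) 9 = \left(\left(-4\right) \frac{1}{19} + \frac{19}{9}\right) 9 = \left(- \frac{4}{19} + \frac{19}{9}\right) 9 = \frac{325}{171} \cdot 9 = \frac{325}{19}$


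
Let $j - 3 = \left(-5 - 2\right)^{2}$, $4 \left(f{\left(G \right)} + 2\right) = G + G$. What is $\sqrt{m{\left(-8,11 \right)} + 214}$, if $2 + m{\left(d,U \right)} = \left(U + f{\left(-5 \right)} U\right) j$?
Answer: $i \sqrt{1790} \approx 42.308 i$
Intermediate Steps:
$f{\left(G \right)} = -2 + \frac{G}{2}$ ($f{\left(G \right)} = -2 + \frac{G + G}{4} = -2 + \frac{2 G}{4} = -2 + \frac{G}{2}$)
$j = 52$ ($j = 3 + \left(-5 - 2\right)^{2} = 3 + \left(-7\right)^{2} = 3 + 49 = 52$)
$m{\left(d,U \right)} = -2 - 182 U$ ($m{\left(d,U \right)} = -2 + \left(U + \left(-2 + \frac{1}{2} \left(-5\right)\right) U\right) 52 = -2 + \left(U + \left(-2 - \frac{5}{2}\right) U\right) 52 = -2 + \left(U - \frac{9 U}{2}\right) 52 = -2 + - \frac{7 U}{2} \cdot 52 = -2 - 182 U$)
$\sqrt{m{\left(-8,11 \right)} + 214} = \sqrt{\left(-2 - 2002\right) + 214} = \sqrt{-2004 + 214} = \sqrt{-1790} = i \sqrt{1790}$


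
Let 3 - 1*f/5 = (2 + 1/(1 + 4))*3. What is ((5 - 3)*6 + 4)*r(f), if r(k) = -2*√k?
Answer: -96*I*√2 ≈ -135.76*I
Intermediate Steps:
f = -18 (f = 15 - 5*(2 + 1/(1 + 4))*3 = 15 - 5*(2 + 1/5)*3 = 15 - 5*(2 + ⅕)*3 = 15 - 11*3 = 15 - 5*33/5 = 15 - 33 = -18)
((5 - 3)*6 + 4)*r(f) = ((5 - 3)*6 + 4)*(-6*I*√2) = (2*6 + 4)*(-6*I*√2) = (12 + 4)*(-6*I*√2) = 16*(-6*I*√2) = -96*I*√2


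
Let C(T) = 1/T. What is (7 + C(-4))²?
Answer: 729/16 ≈ 45.563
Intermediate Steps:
C(T) = 1/T
(7 + C(-4))² = (7 + 1/(-4))² = (7 - ¼)² = (27/4)² = 729/16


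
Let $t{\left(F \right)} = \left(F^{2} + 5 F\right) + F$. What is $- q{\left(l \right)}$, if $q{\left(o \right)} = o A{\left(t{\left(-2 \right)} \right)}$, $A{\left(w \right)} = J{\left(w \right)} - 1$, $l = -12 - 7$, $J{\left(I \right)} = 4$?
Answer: $57$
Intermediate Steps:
$l = -19$ ($l = -12 - 7 = -19$)
$t{\left(F \right)} = F^{2} + 6 F$
$A{\left(w \right)} = 3$ ($A{\left(w \right)} = 4 - 1 = 3$)
$q{\left(o \right)} = 3 o$ ($q{\left(o \right)} = o 3 = 3 o$)
$- q{\left(l \right)} = - 3 \left(-19\right) = \left(-1\right) \left(-57\right) = 57$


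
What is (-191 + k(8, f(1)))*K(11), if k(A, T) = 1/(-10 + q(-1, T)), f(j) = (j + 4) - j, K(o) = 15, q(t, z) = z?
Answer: -5735/2 ≈ -2867.5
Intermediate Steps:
f(j) = 4 (f(j) = (4 + j) - j = 4)
k(A, T) = 1/(-10 + T)
(-191 + k(8, f(1)))*K(11) = (-191 + 1/(-10 + 4))*15 = (-191 + 1/(-6))*15 = (-191 - ⅙)*15 = -1147/6*15 = -5735/2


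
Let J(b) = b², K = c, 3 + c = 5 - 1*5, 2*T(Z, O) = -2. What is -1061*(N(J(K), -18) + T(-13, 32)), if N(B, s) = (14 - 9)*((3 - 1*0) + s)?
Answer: 80636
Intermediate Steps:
T(Z, O) = -1 (T(Z, O) = (½)*(-2) = -1)
c = -3 (c = -3 + (5 - 1*5) = -3 + (5 - 5) = -3 + 0 = -3)
K = -3
N(B, s) = 15 + 5*s (N(B, s) = 5*((3 + 0) + s) = 5*(3 + s) = 15 + 5*s)
-1061*(N(J(K), -18) + T(-13, 32)) = -1061*((15 + 5*(-18)) - 1) = -1061*((15 - 90) - 1) = -1061*(-75 - 1) = -1061*(-76) = 80636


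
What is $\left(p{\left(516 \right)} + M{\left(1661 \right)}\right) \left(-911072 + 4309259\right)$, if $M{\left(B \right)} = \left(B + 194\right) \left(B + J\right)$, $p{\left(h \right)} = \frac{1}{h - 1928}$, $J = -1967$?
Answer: $- \frac{2723624999573907}{1412} \approx -1.9289 \cdot 10^{12}$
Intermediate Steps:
$p{\left(h \right)} = \frac{1}{-1928 + h}$
$M{\left(B \right)} = \left(-1967 + B\right) \left(194 + B\right)$ ($M{\left(B \right)} = \left(B + 194\right) \left(B - 1967\right) = \left(194 + B\right) \left(-1967 + B\right) = \left(-1967 + B\right) \left(194 + B\right)$)
$\left(p{\left(516 \right)} + M{\left(1661 \right)}\right) \left(-911072 + 4309259\right) = \left(\frac{1}{-1928 + 516} - \left(3326551 - 2758921\right)\right) \left(-911072 + 4309259\right) = \left(\frac{1}{-1412} - 567630\right) 3398187 = \left(- \frac{1}{1412} - 567630\right) 3398187 = \left(- \frac{801493561}{1412}\right) 3398187 = - \frac{2723624999573907}{1412}$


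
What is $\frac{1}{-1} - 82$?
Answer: $-83$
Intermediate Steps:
$\frac{1}{-1} - 82 = -1 - 82 = -83$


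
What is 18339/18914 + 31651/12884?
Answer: 417463345/121843988 ≈ 3.4262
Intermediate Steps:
18339/18914 + 31651/12884 = 417463345/121843988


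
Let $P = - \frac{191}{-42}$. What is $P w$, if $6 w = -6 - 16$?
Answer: $- \frac{2101}{126} \approx -16.675$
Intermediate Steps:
$w = - \frac{11}{3}$ ($w = \frac{-6 - 16}{6} = \frac{1}{6} \left(-22\right) = - \frac{11}{3} \approx -3.6667$)
$P = \frac{191}{42}$ ($P = \left(-191\right) \left(- \frac{1}{42}\right) = \frac{191}{42} \approx 4.5476$)
$P w = \frac{191}{42} \left(- \frac{11}{3}\right) = - \frac{2101}{126}$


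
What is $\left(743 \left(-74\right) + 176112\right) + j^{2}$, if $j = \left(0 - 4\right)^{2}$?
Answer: $121386$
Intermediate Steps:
$j = 16$ ($j = \left(-4\right)^{2} = 16$)
$\left(743 \left(-74\right) + 176112\right) + j^{2} = \left(743 \left(-74\right) + 176112\right) + 16^{2} = \left(-54982 + 176112\right) + 256 = 121130 + 256 = 121386$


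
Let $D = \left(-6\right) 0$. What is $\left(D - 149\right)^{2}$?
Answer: $22201$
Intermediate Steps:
$D = 0$
$\left(D - 149\right)^{2} = \left(0 - 149\right)^{2} = \left(-149\right)^{2} = 22201$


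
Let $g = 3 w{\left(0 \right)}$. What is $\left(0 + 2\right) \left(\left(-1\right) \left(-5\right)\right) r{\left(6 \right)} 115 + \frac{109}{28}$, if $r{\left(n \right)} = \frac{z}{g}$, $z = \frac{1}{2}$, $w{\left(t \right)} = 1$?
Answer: $\frac{16427}{84} \approx 195.56$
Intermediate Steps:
$z = \frac{1}{2} \approx 0.5$
$g = 3$ ($g = 3 \cdot 1 = 3$)
$r{\left(n \right)} = \frac{1}{6}$ ($r{\left(n \right)} = \frac{1}{2 \cdot 3} = \frac{1}{2} \cdot \frac{1}{3} = \frac{1}{6}$)
$\left(0 + 2\right) \left(\left(-1\right) \left(-5\right)\right) r{\left(6 \right)} 115 + \frac{109}{28} = \left(0 + 2\right) \left(\left(-1\right) \left(-5\right)\right) \frac{1}{6} \cdot 115 + \frac{109}{28} = 2 \cdot 5 \cdot \frac{1}{6} \cdot 115 + 109 \cdot \frac{1}{28} = 10 \cdot \frac{1}{6} \cdot 115 + \frac{109}{28} = \frac{5}{3} \cdot 115 + \frac{109}{28} = \frac{575}{3} + \frac{109}{28} = \frac{16427}{84}$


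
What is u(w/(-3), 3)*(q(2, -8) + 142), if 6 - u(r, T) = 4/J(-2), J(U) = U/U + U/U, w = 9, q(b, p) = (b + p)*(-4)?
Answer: 664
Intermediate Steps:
q(b, p) = -4*b - 4*p
J(U) = 2 (J(U) = 1 + 1 = 2)
u(r, T) = 4 (u(r, T) = 6 - 4/2 = 6 - 1*2 = 6 - 2 = 4)
u(w/(-3), 3)*(q(2, -8) + 142) = 4*((-4*2 - 4*(-8)) + 142) = 4*((-8 + 32) + 142) = 4*(24 + 142) = 4*166 = 664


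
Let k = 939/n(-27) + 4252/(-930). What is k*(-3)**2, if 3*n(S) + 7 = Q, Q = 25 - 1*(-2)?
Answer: 760431/620 ≈ 1226.5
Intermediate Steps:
Q = 27 (Q = 25 + 2 = 27)
n(S) = 20/3 (n(S) = -7/3 + (1/3)*27 = -7/3 + 9 = 20/3)
k = 253477/1860 (k = 939/(20/3) + 4252/(-930) = 939*(3/20) + 4252*(-1/930) = 2817/20 - 2126/465 = 253477/1860 ≈ 136.28)
k*(-3)**2 = (253477/1860)*(-3)**2 = (253477/1860)*9 = 760431/620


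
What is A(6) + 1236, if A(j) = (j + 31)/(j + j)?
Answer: 14869/12 ≈ 1239.1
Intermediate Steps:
A(j) = (31 + j)/(2*j) (A(j) = (31 + j)/((2*j)) = (31 + j)*(1/(2*j)) = (31 + j)/(2*j))
A(6) + 1236 = (1/2)*(31 + 6)/6 + 1236 = (1/2)*(1/6)*37 + 1236 = 37/12 + 1236 = 14869/12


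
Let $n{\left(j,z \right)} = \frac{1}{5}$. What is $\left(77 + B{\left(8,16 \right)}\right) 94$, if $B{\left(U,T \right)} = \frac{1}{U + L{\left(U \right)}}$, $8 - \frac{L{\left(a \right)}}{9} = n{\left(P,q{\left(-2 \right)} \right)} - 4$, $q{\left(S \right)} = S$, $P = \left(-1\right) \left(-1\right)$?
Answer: $\frac{4133368}{571} \approx 7238.8$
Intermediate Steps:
$P = 1$
$n{\left(j,z \right)} = \frac{1}{5}$
$L{\left(a \right)} = \frac{531}{5}$ ($L{\left(a \right)} = 72 - 9 \left(\frac{1}{5} - 4\right) = 72 - - \frac{171}{5} = 72 + \frac{171}{5} = \frac{531}{5}$)
$B{\left(U,T \right)} = \frac{1}{\frac{531}{5} + U}$ ($B{\left(U,T \right)} = \frac{1}{U + \frac{531}{5}} = \frac{1}{\frac{531}{5} + U}$)
$\left(77 + B{\left(8,16 \right)}\right) 94 = \left(77 + \frac{5}{531 + 5 \cdot 8}\right) 94 = \left(77 + \frac{5}{531 + 40}\right) 94 = \left(77 + \frac{5}{571}\right) 94 = \frac{43972}{571} \cdot 94 = \frac{4133368}{571}$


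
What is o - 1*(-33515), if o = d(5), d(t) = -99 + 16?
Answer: 33432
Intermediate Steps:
d(t) = -83
o = -83
o - 1*(-33515) = -83 - 1*(-33515) = -83 + 33515 = 33432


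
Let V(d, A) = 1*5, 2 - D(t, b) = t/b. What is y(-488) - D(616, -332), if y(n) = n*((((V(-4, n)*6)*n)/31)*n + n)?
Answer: -288760802688/2573 ≈ -1.1223e+8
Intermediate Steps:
D(t, b) = 2 - t/b
V(d, A) = 5
y(n) = n*(n + 30*n²/31) (y(n) = n*((((5*6)*n)/31)*n + n) = n*(((30*n)*(1/31))*n + n) = n*((30*n/31)*n + n) = n*(30*n²/31 + n) = n*(n + 30*n²/31))
y(-488) - D(616, -332) = (1/31)*(-488)²*(31 + 30*(-488)) - (2 - 1*616/(-332)) = (1/31)*238144*(31 - 14640) - (2 - 1*616*(-1/332)) = (1/31)*238144*(-14609) - (2 + 154/83) = -3479045696/31 - 1*320/83 = -3479045696/31 - 320/83 = -288760802688/2573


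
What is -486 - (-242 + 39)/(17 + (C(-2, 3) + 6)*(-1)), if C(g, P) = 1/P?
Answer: -14943/32 ≈ -466.97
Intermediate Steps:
-486 - (-242 + 39)/(17 + (C(-2, 3) + 6)*(-1)) = -486 - (-242 + 39)/(17 + (1/3 + 6)*(-1)) = -486 - (-203)/(17 + (1/3 + 6)*(-1)) = -486 - (-203)/(17 + (19/3)*(-1)) = -486 - (-203)/(17 - 19/3) = -486 - (-203)/32/3 = -486 - (-203)*3/32 = -486 - 1*(-609/32) = -486 + 609/32 = -14943/32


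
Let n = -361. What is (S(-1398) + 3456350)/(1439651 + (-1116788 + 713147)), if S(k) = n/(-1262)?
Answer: 4361914061/1307444620 ≈ 3.3362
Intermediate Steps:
S(k) = 361/1262 (S(k) = -361/(-1262) = -361*(-1/1262) = 361/1262)
(S(-1398) + 3456350)/(1439651 + (-1116788 + 713147)) = (361/1262 + 3456350)/(1439651 + (-1116788 + 713147)) = 4361914061/(1262*(1439651 - 403641)) = (4361914061/1262)/1036010 = (4361914061/1262)*(1/1036010) = 4361914061/1307444620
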